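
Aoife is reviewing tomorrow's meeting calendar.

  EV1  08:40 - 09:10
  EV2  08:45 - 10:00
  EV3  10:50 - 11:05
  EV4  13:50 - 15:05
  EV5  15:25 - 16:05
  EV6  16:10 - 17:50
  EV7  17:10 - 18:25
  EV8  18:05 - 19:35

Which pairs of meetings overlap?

Sorted by start: EV1, EV2, EV3, EV4, EV5, EV6, EV7, EV8.
EV2 starts before EV1 ends → EV1 and EV2 overlap.
EV3 starts after EV1 ends, so EV1 has no further overlaps.
EV3 starts after EV2 ends, so EV2 has no further overlaps.
EV4 starts after EV3 ends, so EV3 has no further overlaps.
EV5 starts after EV4 ends, so EV4 has no further overlaps.
EV6 starts after EV5 ends, so EV5 has no further overlaps.
EV7 starts before EV6 ends → EV6 and EV7 overlap.
EV8 starts after EV6 ends.
EV8 starts before EV7 ends → EV7 and EV8 overlap.

EV1 & EV2, EV6 & EV7, EV7 & EV8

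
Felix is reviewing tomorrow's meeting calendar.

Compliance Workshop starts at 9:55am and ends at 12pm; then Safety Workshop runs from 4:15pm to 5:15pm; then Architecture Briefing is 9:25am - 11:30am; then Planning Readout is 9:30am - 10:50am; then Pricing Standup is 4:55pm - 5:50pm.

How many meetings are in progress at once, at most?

3

Sweep the timeline, counting +1 at each start and −1 at each end (ends before starts at a tie):
9:25am start Architecture Briefing → 1
9:30am start Planning Readout → 2
9:55am start Compliance Workshop → 3
10:50am end Planning Readout → 2
11:30am end Architecture Briefing → 1
12pm end Compliance Workshop → 0
4:15pm start Safety Workshop → 1
4:55pm start Pricing Standup → 2
5:15pm end Safety Workshop → 1
5:50pm end Pricing Standup → 0
Peak is 3, at 9:55am (Architecture Briefing, Compliance Workshop, Planning Readout).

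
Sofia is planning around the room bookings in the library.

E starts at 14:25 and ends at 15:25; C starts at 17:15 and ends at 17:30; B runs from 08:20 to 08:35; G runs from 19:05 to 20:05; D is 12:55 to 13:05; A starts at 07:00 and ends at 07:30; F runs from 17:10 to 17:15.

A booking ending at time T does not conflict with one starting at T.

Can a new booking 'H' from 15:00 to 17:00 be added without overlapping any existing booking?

No — it overlaps E

A: ends 07:30 at or before H starts 15:00 → clear.
B: ends 08:35 at or before H starts 15:00 → clear.
D: ends 13:05 at or before H starts 15:00 → clear.
E: starts 14:25 before H ends 17:00, and ends 15:25 after H starts 15:00 → overlap.
F: starts 17:10 at or after H ends 17:00 → clear.
C: starts 17:15 at or after H ends 17:00 → clear.
G: starts 19:05 at or after H ends 17:00 → clear.
H overlaps E.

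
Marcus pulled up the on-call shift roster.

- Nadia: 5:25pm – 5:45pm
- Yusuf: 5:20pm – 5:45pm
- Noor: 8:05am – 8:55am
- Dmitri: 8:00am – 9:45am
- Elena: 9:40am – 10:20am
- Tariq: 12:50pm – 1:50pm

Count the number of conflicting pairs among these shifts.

Check each pair: they overlap iff neither finishes before the other starts.
Sorted by start: Dmitri, Noor, Elena, Tariq, Yusuf, Nadia.
Noor starts before Dmitri ends → Dmitri and Noor overlap.
Elena starts before Dmitri ends → Dmitri and Elena overlap.
Tariq starts after Dmitri ends; Dmitri is clear from here.
Elena starts after Noor ends; Noor is clear from here.
Tariq starts after Elena ends; Elena is clear from here.
Yusuf starts after Tariq ends; Tariq is clear from here.
Nadia starts before Yusuf ends → Yusuf and Nadia overlap.
Overlapping pairs: Dmitri & Elena, Dmitri & Noor, Nadia & Yusuf — 3 in total.

3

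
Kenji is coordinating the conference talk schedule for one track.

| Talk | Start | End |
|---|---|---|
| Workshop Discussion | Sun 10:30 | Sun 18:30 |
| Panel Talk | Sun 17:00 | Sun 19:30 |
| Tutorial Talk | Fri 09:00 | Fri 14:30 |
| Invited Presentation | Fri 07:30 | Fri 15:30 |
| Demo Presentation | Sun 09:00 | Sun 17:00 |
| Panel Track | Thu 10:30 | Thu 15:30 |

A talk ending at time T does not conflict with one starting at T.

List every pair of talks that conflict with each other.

Demo Presentation & Workshop Discussion, Invited Presentation & Tutorial Talk, Panel Talk & Workshop Discussion

Sorted by start: Panel Track, Invited Presentation, Tutorial Talk, Demo Presentation, Workshop Discussion, Panel Talk.
Invited Presentation starts after Panel Track ends — done with Panel Track.
Tutorial Talk starts before Invited Presentation ends → Invited Presentation and Tutorial Talk overlap.
Demo Presentation starts after Invited Presentation ends — done with Invited Presentation.
Demo Presentation starts after Tutorial Talk ends — done with Tutorial Talk.
Workshop Discussion starts before Demo Presentation ends → Demo Presentation and Workshop Discussion overlap.
Panel Talk starts exactly when Demo Presentation ends (back-to-back, no overlap).
Panel Talk starts before Workshop Discussion ends → Workshop Discussion and Panel Talk overlap.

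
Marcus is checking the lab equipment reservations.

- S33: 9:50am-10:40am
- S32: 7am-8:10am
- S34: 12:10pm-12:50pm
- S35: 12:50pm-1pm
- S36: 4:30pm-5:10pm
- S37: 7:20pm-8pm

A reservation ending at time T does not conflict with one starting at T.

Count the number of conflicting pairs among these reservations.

0

Two intervals overlap when each starts before the other ends.
Sorted by start: S32, S33, S34, S35, S36, S37.
S33 starts after S32 ends — done with S32.
S34 starts after S33 ends — done with S33.
S35 starts exactly when S34 ends (back-to-back, no overlap) — done with S34.
S36 starts after S35 ends — done with S35.
S37 starts after S36 ends.
No pair overlaps.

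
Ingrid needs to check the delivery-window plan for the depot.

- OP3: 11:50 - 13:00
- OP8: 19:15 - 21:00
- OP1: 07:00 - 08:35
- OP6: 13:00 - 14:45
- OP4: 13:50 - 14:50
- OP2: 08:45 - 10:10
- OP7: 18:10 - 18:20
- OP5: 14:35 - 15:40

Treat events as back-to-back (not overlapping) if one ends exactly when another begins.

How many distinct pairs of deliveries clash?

Sorted by start: OP1, OP2, OP3, OP6, OP4, OP5, OP7, OP8.
OP2 starts after OP1 ends — done with OP1.
OP3 starts after OP2 ends — done with OP2.
OP6 starts exactly when OP3 ends (back-to-back, no overlap) — done with OP3.
OP4 starts before OP6 ends → OP6 and OP4 overlap.
OP5 starts before OP6 ends → OP6 and OP5 overlap.
OP7 starts after OP6 ends — done with OP6.
OP5 starts before OP4 ends → OP4 and OP5 overlap.
OP7 starts after OP4 ends — done with OP4.
OP7 starts after OP5 ends — done with OP5.
OP8 starts after OP7 ends.
Overlapping pairs: OP4 & OP5, OP4 & OP6, OP5 & OP6 — 3 in total.

3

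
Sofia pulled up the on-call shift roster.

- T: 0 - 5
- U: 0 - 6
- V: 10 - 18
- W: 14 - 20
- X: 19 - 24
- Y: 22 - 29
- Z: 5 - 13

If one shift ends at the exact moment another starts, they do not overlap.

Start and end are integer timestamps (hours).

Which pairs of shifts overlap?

T & U, U & Z, V & W, V & Z, W & X, X & Y

Sorted by start: T, U, Z, V, W, X, Y.
U starts before T ends → T and U overlap.
Z starts exactly when T ends (back-to-back, no overlap), so T has no further overlaps.
Z starts before U ends → U and Z overlap.
V starts after U ends, so U has no further overlaps.
V starts before Z ends → Z and V overlap.
W starts after Z ends, so Z has no further overlaps.
W starts before V ends → V and W overlap.
X starts after V ends, so V has no further overlaps.
X starts before W ends → W and X overlap.
Y starts after W ends.
Y starts before X ends → X and Y overlap.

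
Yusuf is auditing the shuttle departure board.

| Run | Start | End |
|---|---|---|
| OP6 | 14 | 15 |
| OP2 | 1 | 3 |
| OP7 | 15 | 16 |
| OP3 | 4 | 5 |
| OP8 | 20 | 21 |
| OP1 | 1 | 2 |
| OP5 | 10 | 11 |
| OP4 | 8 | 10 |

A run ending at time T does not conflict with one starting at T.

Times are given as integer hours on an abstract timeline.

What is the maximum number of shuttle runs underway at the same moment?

2

Sort all start/end points and keep a running count:
1 start OP1 → 1
1 start OP2 → 2
2 end OP1 → 1
3 end OP2 → 0
4 start OP3 → 1
5 end OP3 → 0
8 start OP4 → 1
10 end OP4 → 0
10 start OP5 → 1
11 end OP5 → 0
14 start OP6 → 1
15 end OP6 → 0
15 start OP7 → 1
16 end OP7 → 0
20 start OP8 → 1
21 end OP8 → 0
Peak is 2, at 1 (OP1, OP2).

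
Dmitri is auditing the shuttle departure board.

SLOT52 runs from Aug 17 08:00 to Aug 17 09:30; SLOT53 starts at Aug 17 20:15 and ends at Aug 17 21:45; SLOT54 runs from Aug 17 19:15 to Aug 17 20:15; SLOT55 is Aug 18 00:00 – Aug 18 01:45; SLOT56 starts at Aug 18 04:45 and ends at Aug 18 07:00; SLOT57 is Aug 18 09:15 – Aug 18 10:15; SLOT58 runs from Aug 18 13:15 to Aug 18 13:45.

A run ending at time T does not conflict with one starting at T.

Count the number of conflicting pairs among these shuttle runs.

Sorted by start: SLOT52, SLOT54, SLOT53, SLOT55, SLOT56, SLOT57, SLOT58.
SLOT54 starts after SLOT52 ends, so nothing later overlaps SLOT52 either.
SLOT53 starts exactly when SLOT54 ends (back-to-back, no overlap), so nothing later overlaps SLOT54 either.
SLOT55 starts after SLOT53 ends, so nothing later overlaps SLOT53 either.
SLOT56 starts after SLOT55 ends, so nothing later overlaps SLOT55 either.
SLOT57 starts after SLOT56 ends, so nothing later overlaps SLOT56 either.
SLOT58 starts after SLOT57 ends.
No pair overlaps.

0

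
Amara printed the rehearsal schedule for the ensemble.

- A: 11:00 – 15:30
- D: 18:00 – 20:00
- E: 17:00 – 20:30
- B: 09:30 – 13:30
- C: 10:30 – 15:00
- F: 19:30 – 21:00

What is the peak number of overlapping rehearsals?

3

Sweep the timeline, counting +1 at each start and −1 at each end (ends before starts at a tie):
09:30 start B → 1
10:30 start C → 2
11:00 start A → 3
13:30 end B → 2
15:00 end C → 1
15:30 end A → 0
17:00 start E → 1
18:00 start D → 2
19:30 start F → 3
20:00 end D → 2
20:30 end E → 1
21:00 end F → 0
Peak is 3, at 11:00 (A, B, C).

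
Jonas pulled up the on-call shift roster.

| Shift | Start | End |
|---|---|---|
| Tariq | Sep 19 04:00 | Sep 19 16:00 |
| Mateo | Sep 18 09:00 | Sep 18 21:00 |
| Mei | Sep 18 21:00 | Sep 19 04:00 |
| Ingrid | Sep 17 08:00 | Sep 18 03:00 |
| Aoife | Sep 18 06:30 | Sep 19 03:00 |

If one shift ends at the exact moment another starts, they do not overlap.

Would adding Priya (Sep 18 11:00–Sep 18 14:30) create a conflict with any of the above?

Ingrid: ends Sep 18 03:00 at or before Priya starts Sep 18 11:00 → clear.
Aoife: starts Sep 18 06:30 before Priya ends Sep 18 14:30, and ends Sep 19 03:00 after Priya starts Sep 18 11:00 → overlap.
Mateo: starts Sep 18 09:00 before Priya ends Sep 18 14:30, and ends Sep 18 21:00 after Priya starts Sep 18 11:00 → overlap.
Mei: starts Sep 18 21:00 at or after Priya ends Sep 18 14:30 → clear.
Tariq: starts Sep 19 04:00 at or after Priya ends Sep 18 14:30 → clear.
Priya overlaps Aoife, Mateo.

Yes — it overlaps Aoife, Mateo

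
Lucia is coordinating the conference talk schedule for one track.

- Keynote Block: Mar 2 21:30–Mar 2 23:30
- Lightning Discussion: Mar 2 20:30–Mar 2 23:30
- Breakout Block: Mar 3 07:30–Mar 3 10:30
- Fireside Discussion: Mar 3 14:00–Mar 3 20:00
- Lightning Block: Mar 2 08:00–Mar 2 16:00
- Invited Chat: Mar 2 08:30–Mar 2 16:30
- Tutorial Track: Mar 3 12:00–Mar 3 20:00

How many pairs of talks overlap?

3

Two intervals overlap when each starts before the other ends.
Sorted by start: Lightning Block, Invited Chat, Lightning Discussion, Keynote Block, Breakout Block, Tutorial Track, Fireside Discussion.
Invited Chat starts before Lightning Block ends → Lightning Block and Invited Chat overlap.
Lightning Discussion starts after Lightning Block ends; Lightning Block is clear from here.
Lightning Discussion starts after Invited Chat ends; Invited Chat is clear from here.
Keynote Block starts before Lightning Discussion ends → Lightning Discussion and Keynote Block overlap.
Breakout Block starts after Lightning Discussion ends; Lightning Discussion is clear from here.
Breakout Block starts after Keynote Block ends; Keynote Block is clear from here.
Tutorial Track starts after Breakout Block ends; Breakout Block is clear from here.
Fireside Discussion starts before Tutorial Track ends → Tutorial Track and Fireside Discussion overlap.
Overlapping pairs: Fireside Discussion & Tutorial Track, Invited Chat & Lightning Block, Keynote Block & Lightning Discussion — 3 in total.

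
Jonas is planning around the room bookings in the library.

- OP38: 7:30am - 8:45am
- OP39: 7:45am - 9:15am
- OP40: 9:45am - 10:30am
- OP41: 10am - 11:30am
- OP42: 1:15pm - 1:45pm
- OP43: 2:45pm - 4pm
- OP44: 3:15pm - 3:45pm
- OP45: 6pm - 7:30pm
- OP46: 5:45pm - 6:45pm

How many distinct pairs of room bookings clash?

4

Check each pair: they overlap iff neither finishes before the other starts.
Sorted by start: OP38, OP39, OP40, OP41, OP42, OP43, OP44, OP46, OP45.
OP39 starts before OP38 ends → OP38 and OP39 overlap.
OP40 starts after OP38 ends — done with OP38.
OP40 starts after OP39 ends — done with OP39.
OP41 starts before OP40 ends → OP40 and OP41 overlap.
OP42 starts after OP40 ends — done with OP40.
OP42 starts after OP41 ends — done with OP41.
OP43 starts after OP42 ends — done with OP42.
OP44 starts before OP43 ends → OP43 and OP44 overlap.
OP46 starts after OP43 ends — done with OP43.
OP46 starts after OP44 ends — done with OP44.
OP45 starts before OP46 ends → OP46 and OP45 overlap.
Overlapping pairs: OP38 & OP39, OP40 & OP41, OP43 & OP44, OP45 & OP46 — 4 in total.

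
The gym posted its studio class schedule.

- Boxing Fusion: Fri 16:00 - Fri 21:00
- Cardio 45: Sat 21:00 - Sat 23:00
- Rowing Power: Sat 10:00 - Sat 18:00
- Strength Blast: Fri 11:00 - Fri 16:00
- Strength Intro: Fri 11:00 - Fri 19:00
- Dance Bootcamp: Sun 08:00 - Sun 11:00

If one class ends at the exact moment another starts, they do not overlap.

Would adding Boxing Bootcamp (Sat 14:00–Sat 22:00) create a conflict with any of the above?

Yes — it overlaps Cardio 45, Rowing Power

Strength Intro: ends Fri 19:00 at or before Boxing Bootcamp starts Sat 14:00 → clear.
Strength Blast: ends Fri 16:00 at or before Boxing Bootcamp starts Sat 14:00 → clear.
Boxing Fusion: ends Fri 21:00 at or before Boxing Bootcamp starts Sat 14:00 → clear.
Rowing Power: starts Sat 10:00 before Boxing Bootcamp ends Sat 22:00, and ends Sat 18:00 after Boxing Bootcamp starts Sat 14:00 → overlap.
Cardio 45: starts Sat 21:00 before Boxing Bootcamp ends Sat 22:00, and ends Sat 23:00 after Boxing Bootcamp starts Sat 14:00 → overlap.
Dance Bootcamp: starts Sun 08:00 at or after Boxing Bootcamp ends Sat 22:00 → clear.
Boxing Bootcamp overlaps Rowing Power, Cardio 45.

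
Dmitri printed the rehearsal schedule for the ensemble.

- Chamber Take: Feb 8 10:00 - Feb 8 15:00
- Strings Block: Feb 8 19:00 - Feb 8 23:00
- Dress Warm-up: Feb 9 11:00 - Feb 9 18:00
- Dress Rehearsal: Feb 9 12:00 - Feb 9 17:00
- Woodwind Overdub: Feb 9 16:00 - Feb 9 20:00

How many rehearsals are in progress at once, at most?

Walk through starts and ends in time order (an end at T is processed before a start at T):
Feb 8 10:00 start Chamber Take → 1
Feb 8 15:00 end Chamber Take → 0
Feb 8 19:00 start Strings Block → 1
Feb 8 23:00 end Strings Block → 0
Feb 9 11:00 start Dress Warm-up → 1
Feb 9 12:00 start Dress Rehearsal → 2
Feb 9 16:00 start Woodwind Overdub → 3
Feb 9 17:00 end Dress Rehearsal → 2
Feb 9 18:00 end Dress Warm-up → 1
Feb 9 20:00 end Woodwind Overdub → 0
Peak is 3, at Feb 9 16:00 (Dress Rehearsal, Dress Warm-up, Woodwind Overdub).

3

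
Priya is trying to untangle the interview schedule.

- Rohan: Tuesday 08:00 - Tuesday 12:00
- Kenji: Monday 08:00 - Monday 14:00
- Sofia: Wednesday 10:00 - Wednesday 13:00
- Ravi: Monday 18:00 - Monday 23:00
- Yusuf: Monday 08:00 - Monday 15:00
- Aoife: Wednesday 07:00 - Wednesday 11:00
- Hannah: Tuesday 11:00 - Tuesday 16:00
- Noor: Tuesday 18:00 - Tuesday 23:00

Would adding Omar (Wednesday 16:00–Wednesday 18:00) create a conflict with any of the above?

Kenji: ends Monday 14:00 at or before Omar starts Wednesday 16:00 → clear.
Yusuf: ends Monday 15:00 at or before Omar starts Wednesday 16:00 → clear.
Ravi: ends Monday 23:00 at or before Omar starts Wednesday 16:00 → clear.
Rohan: ends Tuesday 12:00 at or before Omar starts Wednesday 16:00 → clear.
Hannah: ends Tuesday 16:00 at or before Omar starts Wednesday 16:00 → clear.
Noor: ends Tuesday 23:00 at or before Omar starts Wednesday 16:00 → clear.
Aoife: ends Wednesday 11:00 at or before Omar starts Wednesday 16:00 → clear.
Sofia: ends Wednesday 13:00 at or before Omar starts Wednesday 16:00 → clear.

No — it doesn't clash with anything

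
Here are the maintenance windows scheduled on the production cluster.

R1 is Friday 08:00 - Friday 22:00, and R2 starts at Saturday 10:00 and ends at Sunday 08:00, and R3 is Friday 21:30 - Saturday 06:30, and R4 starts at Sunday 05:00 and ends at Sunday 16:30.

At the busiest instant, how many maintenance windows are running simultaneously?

Sweep the timeline, counting +1 at each start and −1 at each end (ends before starts at a tie):
Friday 08:00 start R1 → 1
Friday 21:30 start R3 → 2
Friday 22:00 end R1 → 1
Saturday 06:30 end R3 → 0
Saturday 10:00 start R2 → 1
Sunday 05:00 start R4 → 2
Sunday 08:00 end R2 → 1
Sunday 16:30 end R4 → 0
Peak is 2, at Friday 21:30 (R1, R3).

2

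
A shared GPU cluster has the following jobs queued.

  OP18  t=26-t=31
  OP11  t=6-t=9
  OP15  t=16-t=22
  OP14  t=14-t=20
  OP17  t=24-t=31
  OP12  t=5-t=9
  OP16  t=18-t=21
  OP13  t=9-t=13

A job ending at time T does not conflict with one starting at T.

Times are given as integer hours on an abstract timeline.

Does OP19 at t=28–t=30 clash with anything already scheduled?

OP12: ends t=9 at or before OP19 starts t=28 → clear.
OP11: ends t=9 at or before OP19 starts t=28 → clear.
OP13: ends t=13 at or before OP19 starts t=28 → clear.
OP14: ends t=20 at or before OP19 starts t=28 → clear.
OP15: ends t=22 at or before OP19 starts t=28 → clear.
OP16: ends t=21 at or before OP19 starts t=28 → clear.
OP17: starts t=24 before OP19 ends t=30, and ends t=31 after OP19 starts t=28 → overlap.
OP18: starts t=26 before OP19 ends t=30, and ends t=31 after OP19 starts t=28 → overlap.
OP19 overlaps OP17, OP18.

Yes — it overlaps OP17, OP18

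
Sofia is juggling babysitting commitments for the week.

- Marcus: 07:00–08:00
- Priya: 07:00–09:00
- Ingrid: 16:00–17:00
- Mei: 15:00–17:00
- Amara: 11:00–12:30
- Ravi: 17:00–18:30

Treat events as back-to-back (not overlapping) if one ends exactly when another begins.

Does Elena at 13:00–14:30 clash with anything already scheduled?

No — it doesn't clash with anything

Marcus: ends 08:00 at or before Elena starts 13:00 → clear.
Priya: ends 09:00 at or before Elena starts 13:00 → clear.
Amara: ends 12:30 at or before Elena starts 13:00 → clear.
Mei: starts 15:00 at or after Elena ends 14:30 → clear.
Ingrid: starts 16:00 at or after Elena ends 14:30 → clear.
Ravi: starts 17:00 at or after Elena ends 14:30 → clear.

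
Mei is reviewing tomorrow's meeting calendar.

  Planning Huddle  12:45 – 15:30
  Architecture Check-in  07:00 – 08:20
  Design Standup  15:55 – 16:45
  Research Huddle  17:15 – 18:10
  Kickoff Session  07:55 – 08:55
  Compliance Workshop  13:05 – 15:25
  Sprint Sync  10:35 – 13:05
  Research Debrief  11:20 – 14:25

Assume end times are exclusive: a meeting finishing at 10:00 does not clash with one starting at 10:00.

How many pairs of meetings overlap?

Two intervals overlap when each starts before the other ends.
Sorted by start: Architecture Check-in, Kickoff Session, Sprint Sync, Research Debrief, Planning Huddle, Compliance Workshop, Design Standup, Research Huddle.
Kickoff Session starts before Architecture Check-in ends → Architecture Check-in and Kickoff Session overlap.
Sprint Sync starts after Architecture Check-in ends; Architecture Check-in is clear from here.
Sprint Sync starts after Kickoff Session ends; Kickoff Session is clear from here.
Research Debrief starts before Sprint Sync ends → Sprint Sync and Research Debrief overlap.
Planning Huddle starts before Sprint Sync ends → Sprint Sync and Planning Huddle overlap.
Compliance Workshop starts exactly when Sprint Sync ends (back-to-back, no overlap); Sprint Sync is clear from here.
Planning Huddle starts before Research Debrief ends → Research Debrief and Planning Huddle overlap.
Compliance Workshop starts before Research Debrief ends → Research Debrief and Compliance Workshop overlap.
Design Standup starts after Research Debrief ends; Research Debrief is clear from here.
Compliance Workshop starts before Planning Huddle ends → Planning Huddle and Compliance Workshop overlap.
Design Standup starts after Planning Huddle ends; Planning Huddle is clear from here.
Design Standup starts after Compliance Workshop ends; Compliance Workshop is clear from here.
Research Huddle starts after Design Standup ends.
Overlapping pairs: Architecture Check-in & Kickoff Session, Compliance Workshop & Planning Huddle, Compliance Workshop & Research Debrief, Planning Huddle & Research Debrief, Planning Huddle & Sprint Sync, Research Debrief & Sprint Sync — 6 in total.

6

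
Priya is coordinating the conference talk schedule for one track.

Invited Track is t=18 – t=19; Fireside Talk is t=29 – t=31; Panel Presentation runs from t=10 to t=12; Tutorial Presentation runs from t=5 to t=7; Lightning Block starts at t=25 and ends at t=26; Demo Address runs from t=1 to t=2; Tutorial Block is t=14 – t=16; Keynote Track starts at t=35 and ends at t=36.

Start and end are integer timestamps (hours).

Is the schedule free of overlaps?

Sorted by start: Demo Address, Tutorial Presentation, Panel Presentation, Tutorial Block, Invited Track, Lightning Block, Fireside Talk, Keynote Track.
Tutorial Presentation starts after Demo Address ends — done with Demo Address.
Panel Presentation starts after Tutorial Presentation ends — done with Tutorial Presentation.
Tutorial Block starts after Panel Presentation ends — done with Panel Presentation.
Invited Track starts after Tutorial Block ends — done with Tutorial Block.
Lightning Block starts after Invited Track ends — done with Invited Track.
Fireside Talk starts after Lightning Block ends — done with Lightning Block.
Keynote Track starts after Fireside Talk ends.
Every pair is clear; the schedule has no overlaps.

Yes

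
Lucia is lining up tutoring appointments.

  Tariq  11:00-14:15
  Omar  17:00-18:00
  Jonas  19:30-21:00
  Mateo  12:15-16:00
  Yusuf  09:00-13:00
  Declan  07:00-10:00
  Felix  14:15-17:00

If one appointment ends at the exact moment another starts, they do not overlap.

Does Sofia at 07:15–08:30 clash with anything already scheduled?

Declan: starts 07:00 before Sofia ends 08:30, and ends 10:00 after Sofia starts 07:15 → overlap.
Yusuf: starts 09:00 at or after Sofia ends 08:30 → clear.
Tariq: starts 11:00 at or after Sofia ends 08:30 → clear.
Mateo: starts 12:15 at or after Sofia ends 08:30 → clear.
Felix: starts 14:15 at or after Sofia ends 08:30 → clear.
Omar: starts 17:00 at or after Sofia ends 08:30 → clear.
Jonas: starts 19:30 at or after Sofia ends 08:30 → clear.
Sofia overlaps Declan.

Yes — it overlaps Declan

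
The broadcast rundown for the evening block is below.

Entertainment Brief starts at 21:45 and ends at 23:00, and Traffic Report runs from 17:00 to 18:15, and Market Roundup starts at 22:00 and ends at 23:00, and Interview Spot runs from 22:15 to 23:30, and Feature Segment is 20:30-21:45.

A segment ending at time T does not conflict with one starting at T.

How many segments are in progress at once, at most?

3

Sort all start/end points and keep a running count:
17:00 start Traffic Report → 1
18:15 end Traffic Report → 0
20:30 start Feature Segment → 1
21:45 end Feature Segment → 0
21:45 start Entertainment Brief → 1
22:00 start Market Roundup → 2
22:15 start Interview Spot → 3
23:00 end Entertainment Brief → 2
23:00 end Market Roundup → 1
23:30 end Interview Spot → 0
Peak is 3, at 22:15 (Entertainment Brief, Interview Spot, Market Roundup).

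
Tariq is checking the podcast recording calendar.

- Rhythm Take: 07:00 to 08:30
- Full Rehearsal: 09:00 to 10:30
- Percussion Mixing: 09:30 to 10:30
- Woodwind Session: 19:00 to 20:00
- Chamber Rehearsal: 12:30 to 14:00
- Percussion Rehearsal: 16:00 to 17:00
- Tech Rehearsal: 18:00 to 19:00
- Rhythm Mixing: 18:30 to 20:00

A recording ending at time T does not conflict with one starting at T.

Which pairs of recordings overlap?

Full Rehearsal & Percussion Mixing, Rhythm Mixing & Tech Rehearsal, Rhythm Mixing & Woodwind Session

Sorted by start: Rhythm Take, Full Rehearsal, Percussion Mixing, Chamber Rehearsal, Percussion Rehearsal, Tech Rehearsal, Rhythm Mixing, Woodwind Session.
Full Rehearsal starts after Rhythm Take ends, so Rhythm Take has no further overlaps.
Percussion Mixing starts before Full Rehearsal ends → Full Rehearsal and Percussion Mixing overlap.
Chamber Rehearsal starts after Full Rehearsal ends, so Full Rehearsal has no further overlaps.
Chamber Rehearsal starts after Percussion Mixing ends, so Percussion Mixing has no further overlaps.
Percussion Rehearsal starts after Chamber Rehearsal ends, so Chamber Rehearsal has no further overlaps.
Tech Rehearsal starts after Percussion Rehearsal ends, so Percussion Rehearsal has no further overlaps.
Rhythm Mixing starts before Tech Rehearsal ends → Tech Rehearsal and Rhythm Mixing overlap.
Woodwind Session starts exactly when Tech Rehearsal ends (back-to-back, no overlap).
Woodwind Session starts before Rhythm Mixing ends → Rhythm Mixing and Woodwind Session overlap.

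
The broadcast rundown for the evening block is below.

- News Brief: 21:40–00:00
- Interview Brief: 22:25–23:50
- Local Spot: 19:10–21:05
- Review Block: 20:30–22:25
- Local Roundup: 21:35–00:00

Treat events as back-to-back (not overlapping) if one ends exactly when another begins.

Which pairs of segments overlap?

Sorted by start: Local Spot, Review Block, Local Roundup, News Brief, Interview Brief.
Review Block starts before Local Spot ends → Local Spot and Review Block overlap.
Local Roundup starts after Local Spot ends, so nothing later overlaps Local Spot either.
Local Roundup starts before Review Block ends → Review Block and Local Roundup overlap.
News Brief starts before Review Block ends → Review Block and News Brief overlap.
Interview Brief starts exactly when Review Block ends (back-to-back, no overlap).
News Brief starts before Local Roundup ends → Local Roundup and News Brief overlap.
Interview Brief starts before Local Roundup ends → Local Roundup and Interview Brief overlap.
Interview Brief starts before News Brief ends → News Brief and Interview Brief overlap.

Interview Brief & Local Roundup, Interview Brief & News Brief, Local Roundup & News Brief, Local Roundup & Review Block, Local Spot & Review Block, News Brief & Review Block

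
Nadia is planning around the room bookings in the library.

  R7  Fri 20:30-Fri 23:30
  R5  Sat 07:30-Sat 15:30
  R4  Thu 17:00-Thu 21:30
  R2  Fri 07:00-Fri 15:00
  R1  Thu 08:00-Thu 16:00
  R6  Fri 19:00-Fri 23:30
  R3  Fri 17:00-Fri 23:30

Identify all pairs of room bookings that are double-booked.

Sorted by start: R1, R4, R2, R3, R6, R7, R5.
R4 starts after R1 ends, so R1 has no further overlaps.
R2 starts after R4 ends, so R4 has no further overlaps.
R3 starts after R2 ends, so R2 has no further overlaps.
R6 starts before R3 ends → R3 and R6 overlap.
R7 starts before R3 ends → R3 and R7 overlap.
R5 starts after R3 ends.
R7 starts before R6 ends → R6 and R7 overlap.
R5 starts after R6 ends.
R5 starts after R7 ends.

R3 & R6, R3 & R7, R6 & R7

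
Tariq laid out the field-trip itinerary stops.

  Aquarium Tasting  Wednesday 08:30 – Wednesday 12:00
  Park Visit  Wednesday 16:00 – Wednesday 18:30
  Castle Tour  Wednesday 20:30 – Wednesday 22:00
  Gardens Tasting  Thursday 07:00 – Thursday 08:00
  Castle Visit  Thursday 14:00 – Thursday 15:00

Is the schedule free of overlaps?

Two intervals overlap when each starts before the other ends.
Sorted by start: Aquarium Tasting, Park Visit, Castle Tour, Gardens Tasting, Castle Visit.
Park Visit starts after Aquarium Tasting ends, so Aquarium Tasting has no further overlaps.
Castle Tour starts after Park Visit ends, so Park Visit has no further overlaps.
Gardens Tasting starts after Castle Tour ends, so Castle Tour has no further overlaps.
Castle Visit starts after Gardens Tasting ends.
Every pair is clear; the schedule has no overlaps.

Yes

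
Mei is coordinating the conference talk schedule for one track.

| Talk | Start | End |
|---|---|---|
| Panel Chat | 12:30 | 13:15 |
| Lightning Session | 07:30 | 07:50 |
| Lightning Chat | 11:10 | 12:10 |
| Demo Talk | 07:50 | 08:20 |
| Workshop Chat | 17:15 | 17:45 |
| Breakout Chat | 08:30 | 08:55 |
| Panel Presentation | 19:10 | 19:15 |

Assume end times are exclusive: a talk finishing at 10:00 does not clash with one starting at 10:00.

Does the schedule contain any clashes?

Sorted by start: Lightning Session, Demo Talk, Breakout Chat, Lightning Chat, Panel Chat, Workshop Chat, Panel Presentation.
Demo Talk starts exactly when Lightning Session ends (back-to-back, no overlap) — done with Lightning Session.
Breakout Chat starts after Demo Talk ends — done with Demo Talk.
Lightning Chat starts after Breakout Chat ends — done with Breakout Chat.
Panel Chat starts after Lightning Chat ends — done with Lightning Chat.
Workshop Chat starts after Panel Chat ends — done with Panel Chat.
Panel Presentation starts after Workshop Chat ends.
Every pair is clear; the schedule has no overlaps.

No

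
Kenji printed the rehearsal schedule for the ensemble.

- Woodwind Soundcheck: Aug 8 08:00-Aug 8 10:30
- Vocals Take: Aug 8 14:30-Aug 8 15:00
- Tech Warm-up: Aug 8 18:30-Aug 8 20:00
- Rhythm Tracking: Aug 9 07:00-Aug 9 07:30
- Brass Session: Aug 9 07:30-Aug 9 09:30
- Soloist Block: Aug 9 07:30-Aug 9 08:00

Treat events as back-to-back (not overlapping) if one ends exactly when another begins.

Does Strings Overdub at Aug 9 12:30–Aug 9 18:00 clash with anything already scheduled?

No — it doesn't clash with anything

Woodwind Soundcheck: ends Aug 8 10:30 at or before Strings Overdub starts Aug 9 12:30 → clear.
Vocals Take: ends Aug 8 15:00 at or before Strings Overdub starts Aug 9 12:30 → clear.
Tech Warm-up: ends Aug 8 20:00 at or before Strings Overdub starts Aug 9 12:30 → clear.
Rhythm Tracking: ends Aug 9 07:30 at or before Strings Overdub starts Aug 9 12:30 → clear.
Brass Session: ends Aug 9 09:30 at or before Strings Overdub starts Aug 9 12:30 → clear.
Soloist Block: ends Aug 9 08:00 at or before Strings Overdub starts Aug 9 12:30 → clear.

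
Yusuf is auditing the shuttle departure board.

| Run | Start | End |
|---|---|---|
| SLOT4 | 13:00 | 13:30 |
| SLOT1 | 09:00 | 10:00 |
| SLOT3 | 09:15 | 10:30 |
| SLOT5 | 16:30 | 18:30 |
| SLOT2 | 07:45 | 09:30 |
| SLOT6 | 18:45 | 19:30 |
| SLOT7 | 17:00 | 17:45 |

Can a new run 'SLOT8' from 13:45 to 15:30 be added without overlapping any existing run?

SLOT2: ends 09:30 at or before SLOT8 starts 13:45 → clear.
SLOT1: ends 10:00 at or before SLOT8 starts 13:45 → clear.
SLOT3: ends 10:30 at or before SLOT8 starts 13:45 → clear.
SLOT4: ends 13:30 at or before SLOT8 starts 13:45 → clear.
SLOT5: starts 16:30 at or after SLOT8 ends 15:30 → clear.
SLOT7: starts 17:00 at or after SLOT8 ends 15:30 → clear.
SLOT6: starts 18:45 at or after SLOT8 ends 15:30 → clear.

Yes — the slot is free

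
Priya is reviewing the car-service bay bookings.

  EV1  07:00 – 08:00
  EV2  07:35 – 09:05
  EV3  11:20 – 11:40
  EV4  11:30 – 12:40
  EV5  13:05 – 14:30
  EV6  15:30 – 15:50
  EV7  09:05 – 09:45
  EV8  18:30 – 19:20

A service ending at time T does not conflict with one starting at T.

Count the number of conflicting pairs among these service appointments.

Sorted by start: EV1, EV2, EV7, EV3, EV4, EV5, EV6, EV8.
EV2 starts before EV1 ends → EV1 and EV2 overlap.
EV7 starts after EV1 ends, so nothing later overlaps EV1 either.
EV7 starts exactly when EV2 ends (back-to-back, no overlap), so nothing later overlaps EV2 either.
EV3 starts after EV7 ends, so nothing later overlaps EV7 either.
EV4 starts before EV3 ends → EV3 and EV4 overlap.
EV5 starts after EV3 ends, so nothing later overlaps EV3 either.
EV5 starts after EV4 ends, so nothing later overlaps EV4 either.
EV6 starts after EV5 ends, so nothing later overlaps EV5 either.
EV8 starts after EV6 ends.
Overlapping pairs: EV1 & EV2, EV3 & EV4 — 2 in total.

2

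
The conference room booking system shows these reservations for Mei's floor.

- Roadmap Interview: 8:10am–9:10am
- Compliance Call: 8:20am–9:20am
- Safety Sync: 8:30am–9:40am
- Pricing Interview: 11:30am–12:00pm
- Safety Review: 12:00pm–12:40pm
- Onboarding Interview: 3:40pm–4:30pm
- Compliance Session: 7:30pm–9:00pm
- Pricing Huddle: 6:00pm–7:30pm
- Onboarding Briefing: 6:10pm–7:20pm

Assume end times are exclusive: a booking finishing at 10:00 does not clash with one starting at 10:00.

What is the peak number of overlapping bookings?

Sort all start/end points and keep a running count:
8:10am start Roadmap Interview → 1
8:20am start Compliance Call → 2
8:30am start Safety Sync → 3
9:10am end Roadmap Interview → 2
9:20am end Compliance Call → 1
9:40am end Safety Sync → 0
11:30am start Pricing Interview → 1
12:00pm end Pricing Interview → 0
12:00pm start Safety Review → 1
12:40pm end Safety Review → 0
3:40pm start Onboarding Interview → 1
4:30pm end Onboarding Interview → 0
6:00pm start Pricing Huddle → 1
6:10pm start Onboarding Briefing → 2
7:20pm end Onboarding Briefing → 1
7:30pm end Pricing Huddle → 0
7:30pm start Compliance Session → 1
9:00pm end Compliance Session → 0
Peak is 3, at 8:30am (Compliance Call, Roadmap Interview, Safety Sync).

3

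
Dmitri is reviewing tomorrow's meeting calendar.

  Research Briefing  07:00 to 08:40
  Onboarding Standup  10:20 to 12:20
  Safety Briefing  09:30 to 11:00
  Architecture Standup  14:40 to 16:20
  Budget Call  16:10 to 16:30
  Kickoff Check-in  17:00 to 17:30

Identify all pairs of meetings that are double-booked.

Architecture Standup & Budget Call, Onboarding Standup & Safety Briefing

Sorted by start: Research Briefing, Safety Briefing, Onboarding Standup, Architecture Standup, Budget Call, Kickoff Check-in.
Safety Briefing starts after Research Briefing ends; Research Briefing is clear from here.
Onboarding Standup starts before Safety Briefing ends → Safety Briefing and Onboarding Standup overlap.
Architecture Standup starts after Safety Briefing ends; Safety Briefing is clear from here.
Architecture Standup starts after Onboarding Standup ends; Onboarding Standup is clear from here.
Budget Call starts before Architecture Standup ends → Architecture Standup and Budget Call overlap.
Kickoff Check-in starts after Architecture Standup ends.
Kickoff Check-in starts after Budget Call ends.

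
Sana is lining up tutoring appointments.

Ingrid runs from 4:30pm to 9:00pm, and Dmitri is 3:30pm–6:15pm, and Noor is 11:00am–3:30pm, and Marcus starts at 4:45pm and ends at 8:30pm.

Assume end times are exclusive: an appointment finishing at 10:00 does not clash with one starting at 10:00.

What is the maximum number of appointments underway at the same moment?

Sort all start/end points and keep a running count:
11:00am start Noor → 1
3:30pm end Noor → 0
3:30pm start Dmitri → 1
4:30pm start Ingrid → 2
4:45pm start Marcus → 3
6:15pm end Dmitri → 2
8:30pm end Marcus → 1
9:00pm end Ingrid → 0
Peak is 3, at 4:45pm (Dmitri, Ingrid, Marcus).

3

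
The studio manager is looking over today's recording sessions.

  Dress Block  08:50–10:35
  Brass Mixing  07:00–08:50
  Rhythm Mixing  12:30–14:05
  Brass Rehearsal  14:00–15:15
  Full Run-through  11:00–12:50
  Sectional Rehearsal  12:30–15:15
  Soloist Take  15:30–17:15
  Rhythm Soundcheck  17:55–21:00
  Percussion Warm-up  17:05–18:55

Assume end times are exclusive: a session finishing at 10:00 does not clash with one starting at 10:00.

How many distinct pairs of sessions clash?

Sorted by start: Brass Mixing, Dress Block, Full Run-through, Rhythm Mixing, Sectional Rehearsal, Brass Rehearsal, Soloist Take, Percussion Warm-up, Rhythm Soundcheck.
Dress Block starts exactly when Brass Mixing ends (back-to-back, no overlap) — done with Brass Mixing.
Full Run-through starts after Dress Block ends — done with Dress Block.
Rhythm Mixing starts before Full Run-through ends → Full Run-through and Rhythm Mixing overlap.
Sectional Rehearsal starts before Full Run-through ends → Full Run-through and Sectional Rehearsal overlap.
Brass Rehearsal starts after Full Run-through ends — done with Full Run-through.
Sectional Rehearsal starts before Rhythm Mixing ends → Rhythm Mixing and Sectional Rehearsal overlap.
Brass Rehearsal starts before Rhythm Mixing ends → Rhythm Mixing and Brass Rehearsal overlap.
Soloist Take starts after Rhythm Mixing ends — done with Rhythm Mixing.
Brass Rehearsal starts before Sectional Rehearsal ends → Sectional Rehearsal and Brass Rehearsal overlap.
Soloist Take starts after Sectional Rehearsal ends — done with Sectional Rehearsal.
Soloist Take starts after Brass Rehearsal ends — done with Brass Rehearsal.
Percussion Warm-up starts before Soloist Take ends → Soloist Take and Percussion Warm-up overlap.
Rhythm Soundcheck starts after Soloist Take ends.
Rhythm Soundcheck starts before Percussion Warm-up ends → Percussion Warm-up and Rhythm Soundcheck overlap.
Overlapping pairs: Brass Rehearsal & Rhythm Mixing, Brass Rehearsal & Sectional Rehearsal, Full Run-through & Rhythm Mixing, Full Run-through & Sectional Rehearsal, Percussion Warm-up & Rhythm Soundcheck, Percussion Warm-up & Soloist Take, Rhythm Mixing & Sectional Rehearsal — 7 in total.

7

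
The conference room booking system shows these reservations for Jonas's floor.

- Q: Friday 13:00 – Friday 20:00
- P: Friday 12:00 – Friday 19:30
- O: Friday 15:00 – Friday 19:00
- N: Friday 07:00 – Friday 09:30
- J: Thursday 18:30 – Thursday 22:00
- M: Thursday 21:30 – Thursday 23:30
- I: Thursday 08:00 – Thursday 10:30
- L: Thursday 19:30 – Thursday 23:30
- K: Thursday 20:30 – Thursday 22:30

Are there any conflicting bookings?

Yes

Sorted by start: I, J, L, K, M, N, P, Q, O.
J starts after I ends, so I has no further overlaps.
L starts before J ends → J and L overlap.
That's a conflict, so the schedule is not conflict-free.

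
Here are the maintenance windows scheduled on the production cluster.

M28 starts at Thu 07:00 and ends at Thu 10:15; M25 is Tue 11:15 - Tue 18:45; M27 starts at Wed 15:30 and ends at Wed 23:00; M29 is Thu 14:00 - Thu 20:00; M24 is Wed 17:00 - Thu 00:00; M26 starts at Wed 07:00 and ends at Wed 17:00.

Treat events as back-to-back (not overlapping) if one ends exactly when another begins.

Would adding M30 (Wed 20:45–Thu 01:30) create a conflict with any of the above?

Yes — it overlaps M24, M27

M25: ends Tue 18:45 at or before M30 starts Wed 20:45 → clear.
M26: ends Wed 17:00 at or before M30 starts Wed 20:45 → clear.
M27: starts Wed 15:30 before M30 ends Thu 01:30, and ends Wed 23:00 after M30 starts Wed 20:45 → overlap.
M24: starts Wed 17:00 before M30 ends Thu 01:30, and ends Thu 00:00 after M30 starts Wed 20:45 → overlap.
M28: starts Thu 07:00 at or after M30 ends Thu 01:30 → clear.
M29: starts Thu 14:00 at or after M30 ends Thu 01:30 → clear.
M30 overlaps M24, M27.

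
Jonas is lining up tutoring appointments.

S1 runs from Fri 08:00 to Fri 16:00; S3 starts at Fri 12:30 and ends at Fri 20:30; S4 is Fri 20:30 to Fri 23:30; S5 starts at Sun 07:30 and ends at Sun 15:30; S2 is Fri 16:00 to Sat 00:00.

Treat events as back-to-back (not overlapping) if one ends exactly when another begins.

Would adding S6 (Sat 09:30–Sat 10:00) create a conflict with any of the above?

S1: ends Fri 16:00 at or before S6 starts Sat 09:30 → clear.
S3: ends Fri 20:30 at or before S6 starts Sat 09:30 → clear.
S2: ends Sat 00:00 at or before S6 starts Sat 09:30 → clear.
S4: ends Fri 23:30 at or before S6 starts Sat 09:30 → clear.
S5: starts Sun 07:30 at or after S6 ends Sat 10:00 → clear.

No — it doesn't clash with anything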